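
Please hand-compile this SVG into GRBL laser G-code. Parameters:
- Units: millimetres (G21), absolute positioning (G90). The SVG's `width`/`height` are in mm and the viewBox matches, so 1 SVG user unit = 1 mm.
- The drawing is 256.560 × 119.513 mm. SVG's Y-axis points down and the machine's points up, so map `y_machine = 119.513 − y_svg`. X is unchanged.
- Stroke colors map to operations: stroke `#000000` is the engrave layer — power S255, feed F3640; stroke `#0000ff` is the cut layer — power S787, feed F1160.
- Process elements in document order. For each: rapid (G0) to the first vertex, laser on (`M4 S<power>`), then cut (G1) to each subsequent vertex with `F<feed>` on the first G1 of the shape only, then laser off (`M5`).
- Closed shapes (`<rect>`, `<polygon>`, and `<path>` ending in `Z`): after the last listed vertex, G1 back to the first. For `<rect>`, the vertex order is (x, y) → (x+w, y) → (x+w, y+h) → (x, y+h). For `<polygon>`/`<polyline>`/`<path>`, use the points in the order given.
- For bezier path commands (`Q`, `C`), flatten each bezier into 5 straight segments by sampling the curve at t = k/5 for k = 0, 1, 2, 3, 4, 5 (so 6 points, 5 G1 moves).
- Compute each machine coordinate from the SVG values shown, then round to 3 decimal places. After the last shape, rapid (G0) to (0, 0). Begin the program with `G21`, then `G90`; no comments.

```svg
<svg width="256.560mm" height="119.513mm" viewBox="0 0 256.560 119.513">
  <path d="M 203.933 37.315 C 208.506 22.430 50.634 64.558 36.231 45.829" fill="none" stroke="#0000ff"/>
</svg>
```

1 u = 1 mm; y_m = 119.513 − y.

[1] `<path>` cubic bezier, #0000ff→cut S787 F1160: (203.933,82.198) → (189.631,85.230) → (151.025,80.237) → (102.801,72.877) → (59.642,68.806) → (36.231,73.684)

G21
G90
G0 X203.933 Y82.198
M4 S787
G1 X189.631 Y85.230 F1160
G1 X151.025 Y80.237
G1 X102.801 Y72.877
G1 X59.642 Y68.806
G1 X36.231 Y73.684
M5
G0 X0.000 Y0.000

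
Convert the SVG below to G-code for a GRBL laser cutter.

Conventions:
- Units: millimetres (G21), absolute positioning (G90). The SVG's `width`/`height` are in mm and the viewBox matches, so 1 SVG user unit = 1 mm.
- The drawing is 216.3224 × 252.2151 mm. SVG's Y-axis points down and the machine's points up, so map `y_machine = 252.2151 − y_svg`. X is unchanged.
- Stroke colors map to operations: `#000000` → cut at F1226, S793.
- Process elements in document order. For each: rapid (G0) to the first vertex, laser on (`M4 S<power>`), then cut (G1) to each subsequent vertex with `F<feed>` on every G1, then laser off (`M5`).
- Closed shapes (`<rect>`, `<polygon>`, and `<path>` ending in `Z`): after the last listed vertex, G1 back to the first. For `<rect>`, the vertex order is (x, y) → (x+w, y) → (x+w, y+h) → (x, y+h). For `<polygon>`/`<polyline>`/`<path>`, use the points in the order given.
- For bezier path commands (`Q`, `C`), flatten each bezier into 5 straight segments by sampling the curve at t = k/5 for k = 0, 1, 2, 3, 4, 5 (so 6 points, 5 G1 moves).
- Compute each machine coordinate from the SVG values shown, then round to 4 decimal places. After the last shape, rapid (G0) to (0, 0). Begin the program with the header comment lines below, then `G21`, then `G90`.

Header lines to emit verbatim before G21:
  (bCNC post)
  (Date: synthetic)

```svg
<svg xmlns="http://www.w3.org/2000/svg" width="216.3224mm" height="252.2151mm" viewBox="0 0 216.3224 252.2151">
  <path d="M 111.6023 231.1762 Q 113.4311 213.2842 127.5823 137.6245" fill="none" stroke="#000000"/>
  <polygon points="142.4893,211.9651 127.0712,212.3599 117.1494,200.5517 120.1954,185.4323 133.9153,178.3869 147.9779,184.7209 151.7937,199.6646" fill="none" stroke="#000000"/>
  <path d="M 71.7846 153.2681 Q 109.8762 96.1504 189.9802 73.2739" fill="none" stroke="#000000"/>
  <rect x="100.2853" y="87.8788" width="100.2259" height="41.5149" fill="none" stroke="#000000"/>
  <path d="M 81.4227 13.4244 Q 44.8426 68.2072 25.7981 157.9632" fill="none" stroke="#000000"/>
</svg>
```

(bCNC post)
(Date: synthetic)
G21
G90
G0 X111.6023 Y21.0389
M4 S793
G1 X112.8267 Y30.5064 F1226
G1 X115.0369 Y44.5953 F1226
G1 X118.2329 Y63.3057 F1226
G1 X122.4147 Y86.6374 F1226
G1 X127.5823 Y114.5906 F1226
M5
G0 X142.4893 Y40.2500
M4 S793
G1 X127.0712 Y39.8552 F1226
G1 X117.1494 Y51.6634 F1226
G1 X120.1954 Y66.7828 F1226
G1 X133.9153 Y73.8282 F1226
G1 X147.9779 Y67.4942 F1226
G1 X151.7937 Y52.5505 F1226
G1 X142.4893 Y40.2500 F1226
M5
G0 X71.7846 Y98.9470
M4 S793
G1 X88.7017 Y120.4244 F1226
G1 X108.9799 Y139.1626 F1226
G1 X132.6190 Y155.1614 F1226
G1 X159.6191 Y168.4210 F1226
G1 X189.9802 Y178.9412 F1226
M5
G0 X100.2853 Y164.3363
M4 S793
G1 X200.5112 Y164.3363 F1226
G1 X200.5112 Y122.8214 F1226
G1 X100.2853 Y122.8214 F1226
G1 X100.2853 Y164.3363 F1226
M5
G0 X81.4227 Y238.7907
M4 S793
G1 X67.4921 Y215.4787 F1226
G1 X54.9643 Y189.3687 F1226
G1 X43.8394 Y160.4610 F1226
G1 X34.1173 Y128.7554 F1226
G1 X25.7981 Y94.2519 F1226
M5
G0 X0.0000 Y0.0000

viewBox `0 0 216.3224 252.2151` with mm width/height → 1 unit = 1 mm. Flip: y_m = 252.2151 − y_svg.

**Shape 1** — `<path>` quadratic bezier, stroke `#000000` → cut (S793, F1226). Control points (SVG): P0=(111.6023,231.1762), P1=(113.4311,213.2842), P2=(127.5823,137.6245); sampled at t=k/5. Machine vertices: (111.6023,21.0389) → (112.8267,30.5064) → (115.0369,44.5953) → (118.2329,63.3057) → (122.4147,86.6374) → (127.5823,114.5906). Open path.

**Shape 2** — `<polygon>` regular polygon, stroke `#000000` → cut (S793, F1226). Machine vertices: (142.4893,40.2500) → (127.0712,39.8552) → (117.1494,51.6634) → (120.1954,66.7828) → (133.9153,73.8282) → (147.9779,67.4942) → (151.7937,52.5505) → (142.4893,40.2500). Closed: final G1 returns to the first vertex.

**Shape 3** — `<path>` quadratic bezier, stroke `#000000` → cut (S793, F1226). Control points (SVG): P0=(71.7846,153.2681), P1=(109.8762,96.1504), P2=(189.9802,73.2739); sampled at t=k/5. Machine vertices: (71.7846,98.9470) → (88.7017,120.4244) → (108.9799,139.1626) → (132.6190,155.1614) → (159.6191,168.4210) → (189.9802,178.9412). Open path.

**Shape 4** — `<rect>` rectangle, stroke `#000000` → cut (S793, F1226). Machine vertices: (100.2853,164.3363) → (200.5112,164.3363) → (200.5112,122.8214) → (100.2853,122.8214) → (100.2853,164.3363). Closed: final G1 returns to the first vertex.

**Shape 5** — `<path>` quadratic bezier, stroke `#000000` → cut (S793, F1226). Control points (SVG): P0=(81.4227,13.4244), P1=(44.8426,68.2072), P2=(25.7981,157.9632); sampled at t=k/5. Machine vertices: (81.4227,238.7907) → (67.4921,215.4787) → (54.9643,189.3687) → (43.8394,160.4610) → (34.1173,128.7554) → (25.7981,94.2519). Open path.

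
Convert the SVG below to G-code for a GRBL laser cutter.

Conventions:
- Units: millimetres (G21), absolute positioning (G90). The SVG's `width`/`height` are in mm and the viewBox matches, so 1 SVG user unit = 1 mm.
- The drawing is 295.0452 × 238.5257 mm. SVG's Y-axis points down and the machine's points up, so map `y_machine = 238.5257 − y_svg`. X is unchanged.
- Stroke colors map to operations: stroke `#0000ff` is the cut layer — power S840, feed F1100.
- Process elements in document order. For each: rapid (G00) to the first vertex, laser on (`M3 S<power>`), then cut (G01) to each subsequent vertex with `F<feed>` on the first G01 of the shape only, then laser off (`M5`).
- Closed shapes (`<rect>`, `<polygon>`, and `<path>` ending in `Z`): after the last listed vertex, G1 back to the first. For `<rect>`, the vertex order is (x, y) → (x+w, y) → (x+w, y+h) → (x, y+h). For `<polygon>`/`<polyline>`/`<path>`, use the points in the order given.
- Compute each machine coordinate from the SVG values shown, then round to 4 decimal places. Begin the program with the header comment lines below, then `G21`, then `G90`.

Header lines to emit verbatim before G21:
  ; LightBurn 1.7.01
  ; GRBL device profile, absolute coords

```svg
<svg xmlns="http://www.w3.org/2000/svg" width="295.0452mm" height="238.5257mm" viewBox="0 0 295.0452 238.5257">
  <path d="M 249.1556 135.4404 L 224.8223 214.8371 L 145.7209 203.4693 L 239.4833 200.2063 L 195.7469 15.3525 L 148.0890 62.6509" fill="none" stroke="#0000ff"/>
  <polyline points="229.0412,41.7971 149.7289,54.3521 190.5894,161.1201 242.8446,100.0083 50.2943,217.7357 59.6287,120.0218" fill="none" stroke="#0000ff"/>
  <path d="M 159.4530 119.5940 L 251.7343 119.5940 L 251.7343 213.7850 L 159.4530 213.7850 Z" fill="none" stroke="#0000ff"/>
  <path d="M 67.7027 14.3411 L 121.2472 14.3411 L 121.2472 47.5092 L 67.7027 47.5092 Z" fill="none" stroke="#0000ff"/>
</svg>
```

Since the viewBox matches the mm dimensions, user units are millimetres directly. The only transform is the Y-flip y_m = 238.5257 − y_svg.

Shape 1 is a open polyline drawn with `<path>`. Its stroke #0000ff means cut at S840, F1100. After flipping Y the toolpath is (249.1556,103.0853) → (224.8223,23.6886) → (145.7209,35.0564) → (239.4833,38.3194) → (195.7469,223.1732) → (148.0890,175.8748).

Shape 2 is a open polyline drawn with `<polyline>`. Its stroke #0000ff means cut at S840, F1100. After flipping Y the toolpath is (229.0412,196.7286) → (149.7289,184.1736) → (190.5894,77.4056) → (242.8446,138.5174) → (50.2943,20.7900) → (59.6287,118.5039).

Shape 3 is a rectangle drawn with `<path>`. Its stroke #0000ff means cut at S840, F1100. After flipping Y the toolpath is (159.4530,118.9317) → (251.7343,118.9317) → (251.7343,24.7407) → (159.4530,24.7407) → (159.4530,118.9317), returning to the start.

Shape 4 is a rectangle drawn with `<path>`. Its stroke #0000ff means cut at S840, F1100. After flipping Y the toolpath is (67.7027,224.1846) → (121.2472,224.1846) → (121.2472,191.0165) → (67.7027,191.0165) → (67.7027,224.1846), returning to the start.

; LightBurn 1.7.01
; GRBL device profile, absolute coords
G21
G90
G00 X249.1556 Y103.0853
M3 S840
G01 X224.8223 Y23.6886 F1100
G01 X145.7209 Y35.0564
G01 X239.4833 Y38.3194
G01 X195.7469 Y223.1732
G01 X148.0890 Y175.8748
M5
G00 X229.0412 Y196.7286
M3 S840
G01 X149.7289 Y184.1736 F1100
G01 X190.5894 Y77.4056
G01 X242.8446 Y138.5174
G01 X50.2943 Y20.7900
G01 X59.6287 Y118.5039
M5
G00 X159.4530 Y118.9317
M3 S840
G01 X251.7343 Y118.9317 F1100
G01 X251.7343 Y24.7407
G01 X159.4530 Y24.7407
G01 X159.4530 Y118.9317
M5
G00 X67.7027 Y224.1846
M3 S840
G01 X121.2472 Y224.1846 F1100
G01 X121.2472 Y191.0165
G01 X67.7027 Y191.0165
G01 X67.7027 Y224.1846
M5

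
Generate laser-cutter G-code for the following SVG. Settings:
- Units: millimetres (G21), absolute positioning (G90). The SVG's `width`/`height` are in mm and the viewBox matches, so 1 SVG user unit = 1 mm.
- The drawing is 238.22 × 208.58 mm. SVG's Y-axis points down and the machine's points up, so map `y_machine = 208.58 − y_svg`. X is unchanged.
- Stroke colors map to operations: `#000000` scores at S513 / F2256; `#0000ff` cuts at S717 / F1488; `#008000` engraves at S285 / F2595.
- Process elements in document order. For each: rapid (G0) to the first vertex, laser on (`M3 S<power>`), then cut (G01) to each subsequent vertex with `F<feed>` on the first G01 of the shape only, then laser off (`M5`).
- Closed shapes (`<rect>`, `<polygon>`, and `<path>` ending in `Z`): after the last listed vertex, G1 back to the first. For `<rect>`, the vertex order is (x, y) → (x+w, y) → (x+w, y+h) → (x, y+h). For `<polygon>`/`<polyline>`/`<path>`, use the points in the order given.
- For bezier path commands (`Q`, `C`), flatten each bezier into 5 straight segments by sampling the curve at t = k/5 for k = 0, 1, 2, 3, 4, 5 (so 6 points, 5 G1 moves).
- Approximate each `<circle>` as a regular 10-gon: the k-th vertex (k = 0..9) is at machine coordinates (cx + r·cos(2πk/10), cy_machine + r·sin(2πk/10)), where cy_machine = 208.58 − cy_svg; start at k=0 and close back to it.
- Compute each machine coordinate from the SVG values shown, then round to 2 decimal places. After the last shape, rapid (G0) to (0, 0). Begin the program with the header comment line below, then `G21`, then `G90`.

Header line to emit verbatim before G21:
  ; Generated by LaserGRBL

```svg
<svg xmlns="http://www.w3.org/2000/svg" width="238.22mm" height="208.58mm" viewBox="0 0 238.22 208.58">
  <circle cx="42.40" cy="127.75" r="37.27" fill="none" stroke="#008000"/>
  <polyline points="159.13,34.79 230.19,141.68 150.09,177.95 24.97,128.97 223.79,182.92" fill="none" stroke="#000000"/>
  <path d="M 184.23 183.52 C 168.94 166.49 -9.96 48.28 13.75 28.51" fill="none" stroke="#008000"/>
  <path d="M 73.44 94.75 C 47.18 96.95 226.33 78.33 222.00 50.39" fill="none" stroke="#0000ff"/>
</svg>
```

; Generated by LaserGRBL
G21
G90
G0 X79.67 Y80.83
M3 S285
G01 X72.55 Y102.74 F2595
G01 X53.92 Y116.28
G01 X30.88 Y116.28
G01 X12.25 Y102.74
G01 X5.13 Y80.83
G01 X12.25 Y58.92
G01 X30.88 Y45.38
G01 X53.92 Y45.38
G01 X72.55 Y58.92
G01 X79.67 Y80.83
M5
G0 X159.13 Y173.79
M3 S513
G01 X230.19 Y66.90 F2256
G01 X150.09 Y30.63
G01 X24.97 Y79.61
G01 X223.79 Y25.66
M5
G0 X184.23 Y25.06
M3 S285
G01 X158.35 Y45.82 F2595
G01 X110.79 Y81.29
G01 X59.11 Y121.87
G01 X20.91 Y157.99
G01 X13.75 Y180.07
M5
G0 X73.44 Y113.83
M3 S717
G01 X79.22 Y114.92 F1488
G01 X115.64 Y120.45
G01 X164.01 Y129.87
G01 X205.69 Y142.64
G01 X222.00 Y158.19
M5
G0 X0.00 Y0.00

viewBox `0 0 238.22 208.58` with mm width/height → 1 unit = 1 mm. Flip: y_m = 208.58 − y_svg.

**Shape 1** — `<circle>` circle, stroke `#008000` → engrave (S285, F2595). Machine vertices: (79.67,80.83) → (72.55,102.74) → (53.92,116.28) → (30.88,116.28) → (12.25,102.74) → (5.13,80.83) → (12.25,58.92) → (30.88,45.38) → (53.92,45.38) → (72.55,58.92) → (79.67,80.83). Closed: final G1 returns to the first vertex.

**Shape 2** — `<polyline>` open polyline, stroke `#000000` → score (S513, F2256). Machine vertices: (159.13,173.79) → (230.19,66.90) → (150.09,30.63) → (24.97,79.61) → (223.79,25.66). Open path.

**Shape 3** — `<path>` cubic bezier, stroke `#008000` → engrave (S285, F2595). Control points (SVG): P0=(184.23,183.52), P1=(168.94,166.49), P2=(-9.96,48.28), P3=(13.75,28.51); sampled at t=k/5. Machine vertices: (184.23,25.06) → (158.35,45.82) → (110.79,81.29) → (59.11,121.87) → (20.91,157.99) → (13.75,180.07). Open path.

**Shape 4** — `<path>` cubic bezier, stroke `#0000ff` → cut (S717, F1488). Control points (SVG): P0=(73.44,94.75), P1=(47.18,96.95), P2=(226.33,78.33), P3=(222.00,50.39); sampled at t=k/5. Machine vertices: (73.44,113.83) → (79.22,114.92) → (115.64,120.45) → (164.01,129.87) → (205.69,142.64) → (222.00,158.19). Open path.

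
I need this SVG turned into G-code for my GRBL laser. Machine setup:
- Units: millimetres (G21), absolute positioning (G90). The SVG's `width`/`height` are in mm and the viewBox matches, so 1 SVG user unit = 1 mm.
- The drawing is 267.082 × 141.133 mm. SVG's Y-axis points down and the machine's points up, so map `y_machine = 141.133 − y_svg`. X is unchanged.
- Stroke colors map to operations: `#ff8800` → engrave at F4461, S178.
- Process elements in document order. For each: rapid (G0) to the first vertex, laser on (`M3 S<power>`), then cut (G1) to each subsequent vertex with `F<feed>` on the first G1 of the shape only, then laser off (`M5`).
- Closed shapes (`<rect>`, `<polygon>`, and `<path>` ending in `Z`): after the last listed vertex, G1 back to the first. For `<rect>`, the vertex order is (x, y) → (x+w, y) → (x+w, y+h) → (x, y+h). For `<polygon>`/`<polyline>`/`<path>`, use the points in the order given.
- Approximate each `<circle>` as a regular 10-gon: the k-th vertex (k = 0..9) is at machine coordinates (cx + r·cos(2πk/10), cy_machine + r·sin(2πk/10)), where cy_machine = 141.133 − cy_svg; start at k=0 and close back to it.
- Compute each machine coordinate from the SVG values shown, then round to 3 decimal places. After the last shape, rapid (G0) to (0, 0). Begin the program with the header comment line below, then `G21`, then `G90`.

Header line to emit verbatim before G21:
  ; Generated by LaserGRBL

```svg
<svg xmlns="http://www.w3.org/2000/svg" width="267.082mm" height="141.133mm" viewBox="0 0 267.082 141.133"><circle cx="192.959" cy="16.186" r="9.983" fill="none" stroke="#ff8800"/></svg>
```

; Generated by LaserGRBL
G21
G90
G0 X202.942 Y124.947
M3 S178
G1 X201.035 Y130.815 F4461
G1 X196.044 Y134.441
G1 X189.874 Y134.441
G1 X184.883 Y130.815
G1 X182.976 Y124.947
G1 X184.883 Y119.079
G1 X189.874 Y115.453
G1 X196.044 Y115.453
G1 X201.035 Y119.079
G1 X202.942 Y124.947
M5
G0 X0.000 Y0.000

viewBox `0 0 267.082 141.133` with mm width/height → 1 unit = 1 mm. Flip: y_m = 141.133 − y_svg.

**Shape 1** — `<circle>` circle, stroke `#ff8800` → engrave (S178, F4461). Machine vertices: (202.942,124.947) → (201.035,130.815) → (196.044,134.441) → (189.874,134.441) → (184.883,130.815) → (182.976,124.947) → (184.883,119.079) → (189.874,115.453) → (196.044,115.453) → (201.035,119.079) → (202.942,124.947). Closed: final G1 returns to the first vertex.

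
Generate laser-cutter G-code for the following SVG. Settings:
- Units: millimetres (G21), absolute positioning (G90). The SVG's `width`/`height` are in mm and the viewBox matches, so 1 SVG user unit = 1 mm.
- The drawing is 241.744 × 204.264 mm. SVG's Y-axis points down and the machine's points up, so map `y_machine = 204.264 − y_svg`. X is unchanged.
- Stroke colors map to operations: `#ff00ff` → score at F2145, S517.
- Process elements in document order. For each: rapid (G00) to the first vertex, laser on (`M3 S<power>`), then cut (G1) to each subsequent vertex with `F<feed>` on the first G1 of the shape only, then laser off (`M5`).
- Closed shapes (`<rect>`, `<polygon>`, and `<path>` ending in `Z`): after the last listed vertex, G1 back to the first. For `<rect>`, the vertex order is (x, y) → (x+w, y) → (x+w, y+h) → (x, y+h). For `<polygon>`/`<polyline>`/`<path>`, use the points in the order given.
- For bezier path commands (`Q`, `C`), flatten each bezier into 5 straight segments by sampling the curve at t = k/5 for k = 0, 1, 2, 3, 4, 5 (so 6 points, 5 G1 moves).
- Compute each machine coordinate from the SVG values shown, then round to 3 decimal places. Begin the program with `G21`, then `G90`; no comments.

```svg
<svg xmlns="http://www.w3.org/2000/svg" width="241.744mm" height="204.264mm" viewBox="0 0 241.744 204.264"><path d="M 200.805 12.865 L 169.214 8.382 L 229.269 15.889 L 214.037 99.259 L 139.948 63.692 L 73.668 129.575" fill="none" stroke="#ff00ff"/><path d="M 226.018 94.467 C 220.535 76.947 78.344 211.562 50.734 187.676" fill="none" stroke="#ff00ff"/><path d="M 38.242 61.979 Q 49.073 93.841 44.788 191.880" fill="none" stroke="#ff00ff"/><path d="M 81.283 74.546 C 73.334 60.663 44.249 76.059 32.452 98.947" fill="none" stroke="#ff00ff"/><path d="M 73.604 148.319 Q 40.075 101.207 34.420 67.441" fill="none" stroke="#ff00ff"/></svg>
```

G21
G90
G00 X200.805 Y191.399
M3 S517
G1 X169.214 Y195.882 F2145
G1 X229.269 Y188.375
G1 X214.037 Y105.005
G1 X139.948 Y140.572
G1 X73.668 Y74.689
M5
G00 X226.018 Y109.797
M3 S517
G1 X208.334 Y104.538 F2145
G1 X169.901 Y77.677
G1 X122.782 Y44.125
G1 X79.039 Y18.791
G1 X50.734 Y16.588
M5
G00 X38.242 Y142.285
M3 S517
G1 X41.970 Y126.893 F2145
G1 X44.488 Y106.207
G1 X45.797 Y80.227
G1 X45.897 Y48.953
G1 X44.788 Y12.384
M5
G00 X81.283 Y129.718
M3 S517
G1 X74.285 Y134.709 F2145
G1 X64.058 Y133.718
G1 X52.448 Y127.792
G1 X41.297 Y117.976
G1 X32.452 Y105.317
M5
G00 X73.604 Y55.945
M3 S517
G1 X61.307 Y74.256 F2145
G1 X51.241 Y91.499
G1 X43.404 Y107.675
G1 X37.797 Y122.783
G1 X34.420 Y136.823
M5

viewBox `0 0 241.744 204.264` with mm width/height → 1 unit = 1 mm. Flip: y_m = 204.264 − y_svg.

**Shape 1** — `<path>` open polyline, stroke `#ff00ff` → score (S517, F2145). Machine vertices: (200.805,191.399) → (169.214,195.882) → (229.269,188.375) → (214.037,105.005) → (139.948,140.572) → (73.668,74.689). Open path.

**Shape 2** — `<path>` cubic bezier, stroke `#ff00ff` → score (S517, F2145). Control points (SVG): P0=(226.018,94.467), P1=(220.535,76.947), P2=(78.344,211.562), P3=(50.734,187.676); sampled at t=k/5. Machine vertices: (226.018,109.797) → (208.334,104.538) → (169.901,77.677) → (122.782,44.125) → (79.039,18.791) → (50.734,16.588). Open path.

**Shape 3** — `<path>` quadratic bezier, stroke `#ff00ff` → score (S517, F2145). Control points (SVG): P0=(38.242,61.979), P1=(49.073,93.841), P2=(44.788,191.880); sampled at t=k/5. Machine vertices: (38.242,142.285) → (41.970,126.893) → (44.488,106.207) → (45.797,80.227) → (45.897,48.953) → (44.788,12.384). Open path.

**Shape 4** — `<path>` cubic bezier, stroke `#ff00ff` → score (S517, F2145). Control points (SVG): P0=(81.283,74.546), P1=(73.334,60.663), P2=(44.249,76.059), P3=(32.452,98.947); sampled at t=k/5. Machine vertices: (81.283,129.718) → (74.285,134.709) → (64.058,133.718) → (52.448,127.792) → (41.297,117.976) → (32.452,105.317). Open path.

**Shape 5** — `<path>` quadratic bezier, stroke `#ff00ff` → score (S517, F2145). Control points (SVG): P0=(73.604,148.319), P1=(40.075,101.207), P2=(34.420,67.441); sampled at t=k/5. Machine vertices: (73.604,55.945) → (61.307,74.256) → (51.241,91.499) → (43.404,107.675) → (37.797,122.783) → (34.420,136.823). Open path.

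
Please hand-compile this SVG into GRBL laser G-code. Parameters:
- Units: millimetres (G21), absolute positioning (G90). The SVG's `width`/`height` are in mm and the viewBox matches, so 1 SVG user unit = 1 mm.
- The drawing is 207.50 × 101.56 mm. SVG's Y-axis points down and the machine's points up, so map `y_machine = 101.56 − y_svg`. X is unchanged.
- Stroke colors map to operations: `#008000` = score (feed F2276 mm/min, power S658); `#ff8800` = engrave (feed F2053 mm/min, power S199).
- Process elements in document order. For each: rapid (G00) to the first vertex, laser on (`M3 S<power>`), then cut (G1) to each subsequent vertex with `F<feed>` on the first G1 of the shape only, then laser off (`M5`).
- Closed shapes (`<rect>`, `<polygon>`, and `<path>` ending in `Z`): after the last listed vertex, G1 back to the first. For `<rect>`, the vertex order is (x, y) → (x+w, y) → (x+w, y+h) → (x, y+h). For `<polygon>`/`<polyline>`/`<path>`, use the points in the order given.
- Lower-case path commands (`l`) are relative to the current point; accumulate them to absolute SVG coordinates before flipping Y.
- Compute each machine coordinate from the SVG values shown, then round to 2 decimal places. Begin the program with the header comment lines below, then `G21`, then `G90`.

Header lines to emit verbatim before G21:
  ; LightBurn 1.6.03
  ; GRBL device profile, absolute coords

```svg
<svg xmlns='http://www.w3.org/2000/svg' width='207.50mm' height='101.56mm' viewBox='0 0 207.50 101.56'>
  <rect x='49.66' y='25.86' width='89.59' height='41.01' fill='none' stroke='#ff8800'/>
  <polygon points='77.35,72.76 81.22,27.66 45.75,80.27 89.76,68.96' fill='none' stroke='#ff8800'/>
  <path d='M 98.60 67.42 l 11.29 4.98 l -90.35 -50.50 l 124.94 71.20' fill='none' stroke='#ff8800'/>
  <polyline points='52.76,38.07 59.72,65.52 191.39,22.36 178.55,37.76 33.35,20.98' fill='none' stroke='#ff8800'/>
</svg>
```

Since the viewBox matches the mm dimensions, user units are millimetres directly. The only transform is the Y-flip y_m = 101.56 − y_svg.

Shape 1 is a rectangle drawn with `<rect>`. Its stroke #ff8800 means engrave at S199, F2053. After flipping Y the toolpath is (49.66,75.70) → (139.25,75.70) → (139.25,34.69) → (49.66,34.69) → (49.66,75.70), returning to the start.

Shape 2 is a closed polygon drawn with `<polygon>`. Its stroke #ff8800 means engrave at S199, F2053. After flipping Y the toolpath is (77.35,28.80) → (81.22,73.90) → (45.75,21.29) → (89.76,32.60) → (77.35,28.80), returning to the start.

Shape 3 is a open polyline drawn with `<path>`. Its stroke #ff8800 means engrave at S199, F2053. After flipping Y the toolpath is (98.60,34.14) → (109.89,29.16) → (19.54,79.66) → (144.48,8.46).

Shape 4 is a open polyline drawn with `<polyline>`. Its stroke #ff8800 means engrave at S199, F2053. After flipping Y the toolpath is (52.76,63.49) → (59.72,36.04) → (191.39,79.20) → (178.55,63.80) → (33.35,80.58).

; LightBurn 1.6.03
; GRBL device profile, absolute coords
G21
G90
G00 X49.66 Y75.70
M3 S199
G1 X139.25 Y75.70 F2053
G1 X139.25 Y34.69
G1 X49.66 Y34.69
G1 X49.66 Y75.70
M5
G00 X77.35 Y28.80
M3 S199
G1 X81.22 Y73.90 F2053
G1 X45.75 Y21.29
G1 X89.76 Y32.60
G1 X77.35 Y28.80
M5
G00 X98.60 Y34.14
M3 S199
G1 X109.89 Y29.16 F2053
G1 X19.54 Y79.66
G1 X144.48 Y8.46
M5
G00 X52.76 Y63.49
M3 S199
G1 X59.72 Y36.04 F2053
G1 X191.39 Y79.20
G1 X178.55 Y63.80
G1 X33.35 Y80.58
M5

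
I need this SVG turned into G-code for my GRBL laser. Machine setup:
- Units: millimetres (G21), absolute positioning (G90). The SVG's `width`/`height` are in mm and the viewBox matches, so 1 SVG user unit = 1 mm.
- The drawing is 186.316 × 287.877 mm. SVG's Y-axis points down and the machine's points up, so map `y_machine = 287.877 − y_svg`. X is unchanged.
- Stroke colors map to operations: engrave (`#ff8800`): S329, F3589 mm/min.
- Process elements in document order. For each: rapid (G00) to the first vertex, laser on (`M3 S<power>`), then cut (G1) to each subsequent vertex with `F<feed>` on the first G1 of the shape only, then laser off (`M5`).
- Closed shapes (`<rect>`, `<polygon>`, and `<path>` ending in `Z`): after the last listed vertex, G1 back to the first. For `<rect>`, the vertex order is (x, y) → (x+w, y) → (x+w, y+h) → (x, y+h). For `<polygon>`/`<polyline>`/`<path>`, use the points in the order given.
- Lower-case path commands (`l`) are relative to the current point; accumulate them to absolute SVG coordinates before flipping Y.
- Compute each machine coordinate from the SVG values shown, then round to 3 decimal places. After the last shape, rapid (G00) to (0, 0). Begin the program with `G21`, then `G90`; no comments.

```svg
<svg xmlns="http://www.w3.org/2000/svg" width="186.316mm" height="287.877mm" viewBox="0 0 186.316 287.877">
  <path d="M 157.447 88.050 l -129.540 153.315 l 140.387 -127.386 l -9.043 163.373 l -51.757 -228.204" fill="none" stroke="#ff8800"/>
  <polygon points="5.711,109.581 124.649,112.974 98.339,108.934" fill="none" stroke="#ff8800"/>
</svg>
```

G21
G90
G00 X157.447 Y199.827
M3 S329
G1 X27.907 Y46.512 F3589
G1 X168.294 Y173.898
G1 X159.251 Y10.525
G1 X107.494 Y238.729
M5
G00 X5.711 Y178.296
M3 S329
G1 X124.649 Y174.903 F3589
G1 X98.339 Y178.943
G1 X5.711 Y178.296
M5
G00 X0.000 Y0.000

1 u = 1 mm; y_m = 287.877 − y.

[1] `<path>` open polyline, #ff8800→engrave S329 F3589: (157.447,199.827) → (27.907,46.512) → (168.294,173.898) → (159.251,10.525) → (107.494,238.729)

[2] `<polygon>` closed polygon, #ff8800→engrave S329 F3589: (5.711,178.296) → (124.649,174.903) → (98.339,178.943) → (5.711,178.296) (closed)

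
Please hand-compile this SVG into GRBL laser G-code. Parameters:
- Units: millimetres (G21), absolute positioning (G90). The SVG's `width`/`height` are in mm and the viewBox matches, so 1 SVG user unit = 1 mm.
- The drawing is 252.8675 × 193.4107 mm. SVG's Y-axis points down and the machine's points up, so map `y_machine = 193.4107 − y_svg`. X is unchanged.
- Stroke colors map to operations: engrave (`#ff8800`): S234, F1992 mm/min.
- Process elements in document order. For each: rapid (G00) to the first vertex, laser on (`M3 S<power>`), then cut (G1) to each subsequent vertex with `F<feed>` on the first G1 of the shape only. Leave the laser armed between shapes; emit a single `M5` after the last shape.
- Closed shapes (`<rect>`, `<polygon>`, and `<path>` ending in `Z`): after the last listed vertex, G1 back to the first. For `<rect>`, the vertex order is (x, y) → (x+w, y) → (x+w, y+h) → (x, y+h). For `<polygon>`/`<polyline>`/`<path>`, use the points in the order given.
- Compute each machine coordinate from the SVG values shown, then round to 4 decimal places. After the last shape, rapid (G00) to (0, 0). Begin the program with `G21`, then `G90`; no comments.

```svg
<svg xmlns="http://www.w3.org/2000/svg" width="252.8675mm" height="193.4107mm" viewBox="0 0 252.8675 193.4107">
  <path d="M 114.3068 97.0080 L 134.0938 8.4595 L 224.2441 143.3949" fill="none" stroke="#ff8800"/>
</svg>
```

G21
G90
G00 X114.3068 Y96.4027
M3 S234
G1 X134.0938 Y184.9512 F1992
G1 X224.2441 Y50.0158
M5
G00 X0.0000 Y0.0000

Since the viewBox matches the mm dimensions, user units are millimetres directly. The only transform is the Y-flip y_m = 193.4107 − y_svg.

Shape 1 is a open polyline drawn with `<path>`. Its stroke #ff8800 means engrave at S234, F1992. After flipping Y the toolpath is (114.3068,96.4027) → (134.0938,184.9512) → (224.2441,50.0158).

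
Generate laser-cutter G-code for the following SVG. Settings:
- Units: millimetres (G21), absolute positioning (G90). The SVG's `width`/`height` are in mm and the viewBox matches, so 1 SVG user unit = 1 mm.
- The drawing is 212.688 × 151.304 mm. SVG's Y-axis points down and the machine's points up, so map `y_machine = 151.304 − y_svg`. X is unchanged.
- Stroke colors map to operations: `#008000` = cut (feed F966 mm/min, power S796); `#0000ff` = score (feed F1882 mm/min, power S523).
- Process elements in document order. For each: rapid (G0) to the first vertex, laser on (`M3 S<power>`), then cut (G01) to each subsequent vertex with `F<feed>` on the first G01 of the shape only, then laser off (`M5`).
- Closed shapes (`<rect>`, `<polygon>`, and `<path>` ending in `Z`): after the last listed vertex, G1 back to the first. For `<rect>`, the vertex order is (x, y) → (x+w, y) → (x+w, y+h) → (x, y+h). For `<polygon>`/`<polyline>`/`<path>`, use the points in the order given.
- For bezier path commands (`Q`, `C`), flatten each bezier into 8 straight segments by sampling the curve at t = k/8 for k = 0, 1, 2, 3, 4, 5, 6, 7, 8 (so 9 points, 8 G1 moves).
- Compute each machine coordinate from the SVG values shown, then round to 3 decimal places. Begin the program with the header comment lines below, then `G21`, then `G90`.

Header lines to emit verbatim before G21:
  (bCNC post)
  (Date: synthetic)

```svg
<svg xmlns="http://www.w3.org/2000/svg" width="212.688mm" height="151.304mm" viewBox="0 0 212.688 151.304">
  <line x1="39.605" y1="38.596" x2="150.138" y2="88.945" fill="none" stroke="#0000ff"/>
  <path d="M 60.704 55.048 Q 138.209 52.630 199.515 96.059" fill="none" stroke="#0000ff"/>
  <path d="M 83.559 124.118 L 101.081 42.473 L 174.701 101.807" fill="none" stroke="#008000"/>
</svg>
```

1 u = 1 mm; y_m = 151.304 − y.

[1] `<line>` line segment, #0000ff→score S523 F1882: (39.605,112.708) → (150.138,62.359)

[2] `<path>` quadratic bezier, #0000ff→score S523 F1882: (60.704,96.256) → (79.827,96.144) → (98.444,94.600) → (116.555,91.622) → (134.159,87.212) → (151.258,81.370) → (167.850,74.094) → (183.935,65.386) → (199.515,55.245)

[3] `<path>` open polyline, #008000→cut S796 F966: (83.559,27.186) → (101.081,108.831) → (174.701,49.497)

(bCNC post)
(Date: synthetic)
G21
G90
G0 X39.605 Y112.708
M3 S523
G01 X150.138 Y62.359 F1882
M5
G0 X60.704 Y96.256
M3 S523
G01 X79.827 Y96.144 F1882
G01 X98.444 Y94.600
G01 X116.555 Y91.622
G01 X134.159 Y87.212
G01 X151.258 Y81.370
G01 X167.850 Y74.094
G01 X183.935 Y65.386
G01 X199.515 Y55.245
M5
G0 X83.559 Y27.186
M3 S796
G01 X101.081 Y108.831 F966
G01 X174.701 Y49.497
M5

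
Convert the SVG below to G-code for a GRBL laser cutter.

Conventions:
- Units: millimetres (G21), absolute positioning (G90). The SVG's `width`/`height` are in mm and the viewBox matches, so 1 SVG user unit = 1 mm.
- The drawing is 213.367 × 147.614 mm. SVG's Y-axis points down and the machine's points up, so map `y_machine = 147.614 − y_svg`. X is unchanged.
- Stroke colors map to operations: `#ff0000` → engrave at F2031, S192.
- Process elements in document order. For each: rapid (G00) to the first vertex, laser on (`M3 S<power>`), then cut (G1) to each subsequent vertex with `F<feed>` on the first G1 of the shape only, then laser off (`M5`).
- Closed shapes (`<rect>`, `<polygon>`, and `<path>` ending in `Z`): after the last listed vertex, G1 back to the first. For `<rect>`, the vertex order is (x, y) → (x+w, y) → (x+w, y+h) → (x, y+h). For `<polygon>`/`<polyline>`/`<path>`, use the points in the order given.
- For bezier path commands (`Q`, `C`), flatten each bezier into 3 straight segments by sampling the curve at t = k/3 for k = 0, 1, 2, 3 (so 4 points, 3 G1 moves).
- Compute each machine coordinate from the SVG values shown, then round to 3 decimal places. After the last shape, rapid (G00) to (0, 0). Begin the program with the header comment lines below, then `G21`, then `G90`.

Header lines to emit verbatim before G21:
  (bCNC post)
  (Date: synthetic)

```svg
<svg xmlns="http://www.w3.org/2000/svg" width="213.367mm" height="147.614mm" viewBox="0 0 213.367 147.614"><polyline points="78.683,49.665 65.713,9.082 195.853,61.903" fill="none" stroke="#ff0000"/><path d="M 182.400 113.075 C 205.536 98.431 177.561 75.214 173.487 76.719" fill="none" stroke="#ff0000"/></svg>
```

Since the viewBox matches the mm dimensions, user units are millimetres directly. The only transform is the Y-flip y_m = 147.614 − y_svg.

Shape 1 is a open polyline drawn with `<polyline>`. Its stroke #ff0000 means engrave at S192, F2031. After flipping Y the toolpath is (78.683,97.949) → (65.713,138.532) → (195.853,85.711).

Shape 2 is a cubic bezier drawn with `<path>`. Its stroke #ff0000 means engrave at S192, F2031. After flipping Y the toolpath is (182.400,34.539) → (191.277,50.808) → (182.750,65.392) → (173.487,70.895).

(bCNC post)
(Date: synthetic)
G21
G90
G00 X78.683 Y97.949
M3 S192
G1 X65.713 Y138.532 F2031
G1 X195.853 Y85.711
M5
G00 X182.400 Y34.539
M3 S192
G1 X191.277 Y50.808 F2031
G1 X182.750 Y65.392
G1 X173.487 Y70.895
M5
G00 X0.000 Y0.000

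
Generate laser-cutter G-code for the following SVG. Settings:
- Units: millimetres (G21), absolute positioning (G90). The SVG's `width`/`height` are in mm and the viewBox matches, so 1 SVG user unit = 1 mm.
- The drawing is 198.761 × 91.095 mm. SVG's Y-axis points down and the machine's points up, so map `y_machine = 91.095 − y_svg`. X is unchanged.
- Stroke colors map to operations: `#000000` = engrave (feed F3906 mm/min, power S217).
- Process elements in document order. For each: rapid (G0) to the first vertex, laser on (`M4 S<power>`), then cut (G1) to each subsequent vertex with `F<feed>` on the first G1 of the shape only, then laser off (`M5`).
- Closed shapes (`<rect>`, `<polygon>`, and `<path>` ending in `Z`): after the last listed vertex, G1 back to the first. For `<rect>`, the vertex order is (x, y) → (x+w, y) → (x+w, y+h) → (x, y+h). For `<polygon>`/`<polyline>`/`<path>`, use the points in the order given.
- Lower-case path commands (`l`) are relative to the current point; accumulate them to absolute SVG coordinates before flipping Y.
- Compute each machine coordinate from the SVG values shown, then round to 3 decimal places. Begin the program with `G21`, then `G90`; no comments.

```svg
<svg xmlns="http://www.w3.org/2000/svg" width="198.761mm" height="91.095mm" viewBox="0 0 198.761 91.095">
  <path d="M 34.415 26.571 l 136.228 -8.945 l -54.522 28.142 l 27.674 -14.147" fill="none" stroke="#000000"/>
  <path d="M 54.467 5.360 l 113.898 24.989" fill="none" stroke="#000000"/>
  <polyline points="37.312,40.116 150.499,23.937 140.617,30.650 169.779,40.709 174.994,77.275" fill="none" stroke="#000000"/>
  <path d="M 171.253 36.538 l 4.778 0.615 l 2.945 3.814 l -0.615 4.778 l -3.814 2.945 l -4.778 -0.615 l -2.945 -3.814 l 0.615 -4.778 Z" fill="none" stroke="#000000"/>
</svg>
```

Since the viewBox matches the mm dimensions, user units are millimetres directly. The only transform is the Y-flip y_m = 91.095 − y_svg.

Shape 1 is a open polyline drawn with `<path>`. Its stroke #000000 means engrave at S217, F3906. After flipping Y the toolpath is (34.415,64.524) → (170.643,73.469) → (116.121,45.327) → (143.795,59.474).

Shape 2 is a line segment drawn with `<path>`. Its stroke #000000 means engrave at S217, F3906. After flipping Y the toolpath is (54.467,85.735) → (168.365,60.746).

Shape 3 is a open polyline drawn with `<polyline>`. Its stroke #000000 means engrave at S217, F3906. After flipping Y the toolpath is (37.312,50.979) → (150.499,67.158) → (140.617,60.445) → (169.779,50.386) → (174.994,13.820).

Shape 4 is a regular polygon drawn with `<path>`. Its stroke #000000 means engrave at S217, F3906. After flipping Y the toolpath is (171.253,54.557) → (176.031,53.942) → (178.976,50.128) → (178.361,45.350) → (174.547,42.405) → (169.769,43.020) → (166.824,46.834) → (167.439,51.612) → (171.253,54.557), returning to the start.

G21
G90
G0 X34.415 Y64.524
M4 S217
G1 X170.643 Y73.469 F3906
G1 X116.121 Y45.327
G1 X143.795 Y59.474
M5
G0 X54.467 Y85.735
M4 S217
G1 X168.365 Y60.746 F3906
M5
G0 X37.312 Y50.979
M4 S217
G1 X150.499 Y67.158 F3906
G1 X140.617 Y60.445
G1 X169.779 Y50.386
G1 X174.994 Y13.820
M5
G0 X171.253 Y54.557
M4 S217
G1 X176.031 Y53.942 F3906
G1 X178.976 Y50.128
G1 X178.361 Y45.350
G1 X174.547 Y42.405
G1 X169.769 Y43.020
G1 X166.824 Y46.834
G1 X167.439 Y51.612
G1 X171.253 Y54.557
M5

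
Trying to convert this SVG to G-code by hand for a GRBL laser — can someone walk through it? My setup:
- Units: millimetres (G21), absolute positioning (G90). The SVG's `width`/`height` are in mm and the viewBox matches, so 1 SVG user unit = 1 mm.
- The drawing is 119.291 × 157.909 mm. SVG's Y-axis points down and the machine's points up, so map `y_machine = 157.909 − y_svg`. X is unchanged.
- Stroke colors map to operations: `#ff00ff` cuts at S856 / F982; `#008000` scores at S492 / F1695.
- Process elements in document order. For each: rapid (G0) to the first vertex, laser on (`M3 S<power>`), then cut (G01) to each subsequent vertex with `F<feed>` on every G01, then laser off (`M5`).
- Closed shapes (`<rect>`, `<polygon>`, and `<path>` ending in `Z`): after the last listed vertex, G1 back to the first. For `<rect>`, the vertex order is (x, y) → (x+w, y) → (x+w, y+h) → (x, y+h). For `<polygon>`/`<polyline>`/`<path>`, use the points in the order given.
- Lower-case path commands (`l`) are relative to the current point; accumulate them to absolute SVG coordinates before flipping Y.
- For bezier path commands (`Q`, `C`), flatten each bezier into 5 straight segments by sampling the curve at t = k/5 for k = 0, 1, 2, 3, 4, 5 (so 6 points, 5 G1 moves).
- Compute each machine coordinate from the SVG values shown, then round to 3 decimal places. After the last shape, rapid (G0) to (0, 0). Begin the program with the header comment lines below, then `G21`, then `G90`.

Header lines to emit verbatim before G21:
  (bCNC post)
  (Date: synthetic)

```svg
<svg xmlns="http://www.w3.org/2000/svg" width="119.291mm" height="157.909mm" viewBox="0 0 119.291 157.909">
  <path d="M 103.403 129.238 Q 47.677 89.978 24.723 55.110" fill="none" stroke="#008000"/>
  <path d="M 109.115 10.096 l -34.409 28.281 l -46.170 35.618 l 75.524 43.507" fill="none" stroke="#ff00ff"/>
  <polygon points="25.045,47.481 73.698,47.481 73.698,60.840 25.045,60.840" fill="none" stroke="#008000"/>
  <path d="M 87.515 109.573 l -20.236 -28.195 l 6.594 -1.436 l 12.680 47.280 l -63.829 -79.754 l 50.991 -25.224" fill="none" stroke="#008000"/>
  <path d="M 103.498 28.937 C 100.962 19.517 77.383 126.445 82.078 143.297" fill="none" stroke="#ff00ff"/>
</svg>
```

1 u = 1 mm; y_m = 157.909 − y.

[1] `<path>` quadratic bezier, #008000→score S492 F1695: (103.403,28.671) → (82.423,44.199) → (64.066,59.376) → (48.330,74.202) → (35.215,88.676) → (24.723,102.799)

[2] `<path>` open polyline, #ff00ff→cut S856 F982: (109.115,147.813) → (74.706,119.532) → (28.536,83.914) → (104.060,40.407)

[3] `<polygon>` rectangle, #008000→score S492 F1695: (25.045,110.428) → (73.698,110.428) → (73.698,97.069) → (25.045,97.069) → (25.045,110.428) (closed)

[4] `<path>` open polyline, #008000→score S492 F1695: (87.515,48.336) → (67.279,76.531) → (73.873,77.967) → (86.553,30.687) → (22.724,110.441) → (73.715,135.665)

[5] `<path>` cubic bezier, #ff00ff→cut S856 F982: (103.498,128.972) → (99.846,122.314) → (93.510,97.640) → (86.859,64.860) → (82.259,33.881) → (82.078,14.612)

(bCNC post)
(Date: synthetic)
G21
G90
G0 X103.403 Y28.671
M3 S492
G01 X82.423 Y44.199 F1695
G01 X64.066 Y59.376 F1695
G01 X48.330 Y74.202 F1695
G01 X35.215 Y88.676 F1695
G01 X24.723 Y102.799 F1695
M5
G0 X109.115 Y147.813
M3 S856
G01 X74.706 Y119.532 F982
G01 X28.536 Y83.914 F982
G01 X104.060 Y40.407 F982
M5
G0 X25.045 Y110.428
M3 S492
G01 X73.698 Y110.428 F1695
G01 X73.698 Y97.069 F1695
G01 X25.045 Y97.069 F1695
G01 X25.045 Y110.428 F1695
M5
G0 X87.515 Y48.336
M3 S492
G01 X67.279 Y76.531 F1695
G01 X73.873 Y77.967 F1695
G01 X86.553 Y30.687 F1695
G01 X22.724 Y110.441 F1695
G01 X73.715 Y135.665 F1695
M5
G0 X103.498 Y128.972
M3 S856
G01 X99.846 Y122.314 F982
G01 X93.510 Y97.640 F982
G01 X86.859 Y64.860 F982
G01 X82.259 Y33.881 F982
G01 X82.078 Y14.612 F982
M5
G0 X0.000 Y0.000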